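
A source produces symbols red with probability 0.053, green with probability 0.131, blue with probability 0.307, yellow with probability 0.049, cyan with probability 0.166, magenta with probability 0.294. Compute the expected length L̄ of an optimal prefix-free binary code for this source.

2.335 bits/symbol

Repeatedly combine the two least-probable nodes; the expected code length is the sum of the merged weights.
merge 49/1000 + 53/1000 → 51/500
merge 51/500 + 131/1000 → 233/1000
merge 83/500 + 233/1000 → 399/1000
merge 147/500 + 307/1000 → 601/1000
merge 399/1000 + 601/1000 → 1
L = 51/500 + 233/1000 + 399/1000 + 601/1000 + 1 = 467/200 = 2.335 bits/symbol.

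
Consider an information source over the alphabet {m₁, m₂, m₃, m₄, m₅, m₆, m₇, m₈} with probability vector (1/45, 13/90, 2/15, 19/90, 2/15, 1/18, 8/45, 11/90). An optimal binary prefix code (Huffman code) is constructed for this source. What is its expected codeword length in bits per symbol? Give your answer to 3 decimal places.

Repeatedly combine the two least-probable nodes; the expected code length is the sum of the merged weights.
merge 1/45 + 1/18 → 7/90
merge 7/90 + 11/90 → 1/5
merge 2/15 + 2/15 → 4/15
merge 13/90 + 8/45 → 29/90
merge 1/5 + 19/90 → 37/90
merge 4/15 + 29/90 → 53/90
merge 37/90 + 53/90 → 1
L = 7/90 + 1/5 + 4/15 + 29/90 + 37/90 + 53/90 + 1 = 43/15 ≈ 2.867 bits/symbol.

2.867 bits/symbol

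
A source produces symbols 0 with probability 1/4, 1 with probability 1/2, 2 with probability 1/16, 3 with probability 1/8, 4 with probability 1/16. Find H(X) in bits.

Each probability is a power of 1/2, so log₂(1/p) is an integer.
H = Σ p·log₂(1/p) = 1/4·2 + 1/2·1 + 1/16·4 + 1/8·3 + 1/16·4 = 1.875 bits.

1.875 bits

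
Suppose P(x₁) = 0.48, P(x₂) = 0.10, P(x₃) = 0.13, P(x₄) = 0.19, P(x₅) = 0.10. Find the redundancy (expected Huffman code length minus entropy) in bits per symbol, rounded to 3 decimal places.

0.029 bits

Entropy H = −Σ p log₂ p ≈ 2.0105 bits.
Huffman merges: 1/10+1/10→1/5; 13/100+19/100→8/25; 1/5+8/25→13/25; 12/25+13/25→1. L = 51/25 ≈ 2.0400.
L − H = 2.0400 − 2.0105 = 0.029 bits.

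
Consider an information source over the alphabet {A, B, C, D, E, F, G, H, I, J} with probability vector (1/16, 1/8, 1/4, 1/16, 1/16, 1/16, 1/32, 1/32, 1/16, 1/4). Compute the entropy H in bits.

2.9375 bits

Each probability is a power of 1/2, so log₂(1/p) is an integer.
H = Σ p·log₂(1/p) = 1/16·4 + 1/8·3 + 1/4·2 + 1/16·4 + 1/16·4 + 1/16·4 + 1/32·5 + 1/32·5 + 1/16·4 + 1/4·2 = 2.9375 bits.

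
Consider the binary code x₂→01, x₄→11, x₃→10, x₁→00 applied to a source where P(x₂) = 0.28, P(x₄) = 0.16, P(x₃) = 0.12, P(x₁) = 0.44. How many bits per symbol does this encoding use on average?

L̄ = Σ pᵢ·ℓᵢ = 0.28·2 + 0.16·2 + 0.12·2 + 0.44·2 = 2 bits/symbol.

2 bits/symbol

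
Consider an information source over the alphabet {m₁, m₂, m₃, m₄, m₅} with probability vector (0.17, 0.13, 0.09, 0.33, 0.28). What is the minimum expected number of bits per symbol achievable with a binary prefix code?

Repeatedly combine the two least-probable nodes; the expected code length is the sum of the merged weights.
merge 9/100 + 13/100 → 11/50
merge 17/100 + 11/50 → 39/100
merge 7/25 + 33/100 → 61/100
merge 39/100 + 61/100 → 1
L = 11/50 + 39/100 + 61/100 + 1 = 111/50 = 2.22 bits/symbol.

2.22 bits/symbol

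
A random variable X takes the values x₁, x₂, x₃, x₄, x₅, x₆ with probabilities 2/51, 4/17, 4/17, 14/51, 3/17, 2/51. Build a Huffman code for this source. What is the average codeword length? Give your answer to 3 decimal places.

Repeatedly combine the two least-probable nodes; the expected code length is the sum of the merged weights.
merge 2/51 + 2/51 → 4/51
merge 4/51 + 3/17 → 13/51
merge 4/17 + 4/17 → 8/17
merge 13/51 + 14/51 → 9/17
merge 8/17 + 9/17 → 1
L = 4/51 + 13/51 + 8/17 + 9/17 + 1 = 7/3 ≈ 2.333 bits/symbol.

2.333 bits/symbol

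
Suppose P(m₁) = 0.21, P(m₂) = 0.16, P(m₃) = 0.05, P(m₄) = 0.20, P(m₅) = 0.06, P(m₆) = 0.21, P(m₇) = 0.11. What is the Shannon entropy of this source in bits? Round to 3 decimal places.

2.643 bits

H = −Σ pᵢ log₂ pᵢ.
−0.21·log₂(0.21) = 0.4728
−0.16·log₂(0.16) = 0.4230
−0.05·log₂(0.05) = 0.2161
−0.20·log₂(0.20) = 0.4644
−0.06·log₂(0.06) = 0.2435
−0.21·log₂(0.21) = 0.4728
−0.11·log₂(0.11) = 0.3503
Sum ≈ 2.6430 → 2.643 bits.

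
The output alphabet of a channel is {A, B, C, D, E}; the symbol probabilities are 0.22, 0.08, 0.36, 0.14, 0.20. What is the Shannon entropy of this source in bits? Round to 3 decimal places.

H = −Σ pᵢ log₂ pᵢ.
−0.22·log₂(0.22) = 0.4806
−0.08·log₂(0.08) = 0.2915
−0.36·log₂(0.36) = 0.5306
−0.14·log₂(0.14) = 0.3971
−0.20·log₂(0.20) = 0.4644
Sum ≈ 2.1642 → 2.164 bits.

2.164 bits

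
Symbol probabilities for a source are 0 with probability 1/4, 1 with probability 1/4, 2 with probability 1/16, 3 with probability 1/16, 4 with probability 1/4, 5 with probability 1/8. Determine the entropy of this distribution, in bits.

Each probability is a power of 1/2, so log₂(1/p) is an integer.
H = Σ p·log₂(1/p) = 1/4·2 + 1/4·2 + 1/16·4 + 1/16·4 + 1/4·2 + 1/8·3 = 2.375 bits.

2.375 bits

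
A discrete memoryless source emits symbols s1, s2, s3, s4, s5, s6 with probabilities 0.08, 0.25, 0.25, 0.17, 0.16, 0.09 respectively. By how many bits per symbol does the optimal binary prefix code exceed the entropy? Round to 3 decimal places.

Entropy H = −Σ p log₂ p ≈ 2.4618 bits.
Huffman merges: 2/25+9/100→17/100; 4/25+17/100→33/100; 17/100+1/4→21/50; 1/4+33/100→29/50; 21/50+29/50→1. L = 5/2 ≈ 2.5000.
L − H = 2.5000 − 2.4618 = 0.038 bits.

0.038 bits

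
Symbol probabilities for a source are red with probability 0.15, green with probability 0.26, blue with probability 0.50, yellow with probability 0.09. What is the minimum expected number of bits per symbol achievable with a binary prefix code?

1.74 bits/symbol

Repeatedly combine the two least-probable nodes; the expected code length is the sum of the merged weights.
merge 9/100 + 3/20 → 6/25
merge 6/25 + 13/50 → 1/2
merge 1/2 + 1/2 → 1
L = 6/25 + 1/2 + 1 = 87/50 = 1.74 bits/symbol.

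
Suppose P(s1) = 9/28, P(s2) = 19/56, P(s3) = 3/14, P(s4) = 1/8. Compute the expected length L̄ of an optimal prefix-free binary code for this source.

Repeatedly combine the two least-probable nodes; the expected code length is the sum of the merged weights.
merge 1/8 + 3/14 → 19/56
merge 9/28 + 19/56 → 37/56
merge 19/56 + 37/56 → 1
L = 19/56 + 37/56 + 1 = 2 bits/symbol.

2 bits/symbol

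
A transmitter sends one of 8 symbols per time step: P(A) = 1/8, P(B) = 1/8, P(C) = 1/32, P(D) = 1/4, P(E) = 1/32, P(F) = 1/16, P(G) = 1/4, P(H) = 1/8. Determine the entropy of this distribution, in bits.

Each probability is a power of 1/2, so log₂(1/p) is an integer.
H = Σ p·log₂(1/p) = 1/8·3 + 1/8·3 + 1/32·5 + 1/4·2 + 1/32·5 + 1/16·4 + 1/4·2 + 1/8·3 = 2.6875 bits.

2.6875 bits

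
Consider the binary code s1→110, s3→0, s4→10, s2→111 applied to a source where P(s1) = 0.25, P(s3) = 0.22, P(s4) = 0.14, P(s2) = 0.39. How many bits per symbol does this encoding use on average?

L̄ = Σ pᵢ·ℓᵢ = 0.25·3 + 0.22·1 + 0.14·2 + 0.39·3 = 2.42 bits/symbol.

2.42 bits/symbol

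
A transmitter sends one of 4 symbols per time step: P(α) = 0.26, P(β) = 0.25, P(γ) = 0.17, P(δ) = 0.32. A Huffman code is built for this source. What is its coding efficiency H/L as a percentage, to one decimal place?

98.3%

Entropy H = −Σ p log₂ p ≈ 1.9659 bits.
Huffman merges: 17/100+1/4→21/50; 13/50+8/25→29/50; 21/50+29/50→1. L = 2 ≈ 2.0000.
Efficiency = H/L = 1.9659/2.0000 = 98.3%.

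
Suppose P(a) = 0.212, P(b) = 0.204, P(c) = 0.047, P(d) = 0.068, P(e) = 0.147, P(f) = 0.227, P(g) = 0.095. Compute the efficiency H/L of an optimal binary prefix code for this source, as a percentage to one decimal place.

98.2%

Entropy H = −Σ p log₂ p ≈ 2.6282 bits.
Huffman merges: 47/1000+17/250→23/200; 19/200+23/200→21/100; 147/1000+51/250→351/1000; 21/100+53/250→211/500; 227/1000+351/1000→289/500; 211/500+289/500→1. L = 669/250 ≈ 2.6760.
Efficiency = H/L = 2.6282/2.6760 = 98.2%.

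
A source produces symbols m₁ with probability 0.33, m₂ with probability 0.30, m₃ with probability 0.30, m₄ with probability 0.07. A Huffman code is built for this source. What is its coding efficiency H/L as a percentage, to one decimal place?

91.9%

Entropy H = −Σ p log₂ p ≈ 1.8386 bits.
Huffman merges: 7/100+3/10→37/100; 3/10+33/100→63/100; 37/100+63/100→1. L = 2 ≈ 2.0000.
Efficiency = H/L = 1.8386/2.0000 = 91.9%.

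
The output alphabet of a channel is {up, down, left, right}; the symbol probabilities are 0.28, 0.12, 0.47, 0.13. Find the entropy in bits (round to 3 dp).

H = −Σ pᵢ log₂ pᵢ.
−0.28·log₂(0.28) = 0.5142
−0.12·log₂(0.12) = 0.3671
−0.47·log₂(0.47) = 0.5120
−0.13·log₂(0.13) = 0.3826
Sum ≈ 1.7759 → 1.776 bits.

1.776 bits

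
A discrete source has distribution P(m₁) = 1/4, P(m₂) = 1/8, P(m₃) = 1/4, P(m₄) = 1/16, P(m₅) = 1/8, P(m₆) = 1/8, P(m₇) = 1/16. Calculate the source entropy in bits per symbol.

Each probability is a power of 1/2, so log₂(1/p) is an integer.
H = Σ p·log₂(1/p) = 1/4·2 + 1/8·3 + 1/4·2 + 1/16·4 + 1/8·3 + 1/8·3 + 1/16·4 = 2.625 bits.

2.625 bits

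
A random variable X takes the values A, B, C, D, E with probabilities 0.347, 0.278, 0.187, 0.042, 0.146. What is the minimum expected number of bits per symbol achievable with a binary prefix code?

2.188 bits/symbol

Repeatedly combine the two least-probable nodes; the expected code length is the sum of the merged weights.
merge 21/500 + 73/500 → 47/250
merge 187/1000 + 47/250 → 3/8
merge 139/500 + 347/1000 → 5/8
merge 3/8 + 5/8 → 1
L = 47/250 + 3/8 + 5/8 + 1 = 547/250 = 2.188 bits/symbol.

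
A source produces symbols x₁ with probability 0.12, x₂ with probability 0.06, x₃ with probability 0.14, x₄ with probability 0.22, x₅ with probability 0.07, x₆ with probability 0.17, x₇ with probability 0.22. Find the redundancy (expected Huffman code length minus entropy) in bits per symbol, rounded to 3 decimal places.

0.018 bits

Entropy H = −Σ p log₂ p ≈ 2.6720 bits.
Huffman merges: 3/50+7/100→13/100; 3/25+13/100→1/4; 7/50+17/100→31/100; 11/50+11/50→11/25; 1/4+31/100→14/25; 11/25+14/25→1. L = 269/100 ≈ 2.6900.
L − H = 2.6900 − 2.6720 = 0.018 bits.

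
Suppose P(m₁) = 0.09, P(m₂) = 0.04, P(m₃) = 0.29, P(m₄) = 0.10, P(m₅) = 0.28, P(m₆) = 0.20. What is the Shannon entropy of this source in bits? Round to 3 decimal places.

H = −Σ pᵢ log₂ pᵢ.
−0.09·log₂(0.09) = 0.3127
−0.04·log₂(0.04) = 0.1858
−0.29·log₂(0.29) = 0.5179
−0.10·log₂(0.10) = 0.3322
−0.28·log₂(0.28) = 0.5142
−0.20·log₂(0.20) = 0.4644
Sum ≈ 2.3271 → 2.327 bits.

2.327 bits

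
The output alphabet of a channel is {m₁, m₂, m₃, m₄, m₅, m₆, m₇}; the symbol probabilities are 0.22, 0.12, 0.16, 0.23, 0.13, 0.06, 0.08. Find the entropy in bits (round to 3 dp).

2.676 bits

H = −Σ pᵢ log₂ pᵢ.
−0.22·log₂(0.22) = 0.4806
−0.12·log₂(0.12) = 0.3671
−0.16·log₂(0.16) = 0.4230
−0.23·log₂(0.23) = 0.4877
−0.13·log₂(0.13) = 0.3826
−0.06·log₂(0.06) = 0.2435
−0.08·log₂(0.08) = 0.2915
Sum ≈ 2.6760 → 2.676 bits.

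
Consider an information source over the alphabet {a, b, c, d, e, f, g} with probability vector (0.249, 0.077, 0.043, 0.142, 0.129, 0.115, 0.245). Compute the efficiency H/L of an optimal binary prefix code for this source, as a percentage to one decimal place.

99.6%

Entropy H = −Σ p log₂ p ≈ 2.6165 bits.
Huffman merges: 43/1000+77/1000→3/25; 23/200+3/25→47/200; 129/1000+71/500→271/1000; 47/200+49/200→12/25; 249/1000+271/1000→13/25; 12/25+13/25→1. L = 1313/500 ≈ 2.6260.
Efficiency = H/L = 2.6165/2.6260 = 99.6%.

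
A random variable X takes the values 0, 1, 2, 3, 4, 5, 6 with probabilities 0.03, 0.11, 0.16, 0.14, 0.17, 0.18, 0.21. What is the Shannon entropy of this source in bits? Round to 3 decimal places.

2.675 bits

H = −Σ pᵢ log₂ pᵢ.
−0.03·log₂(0.03) = 0.1518
−0.11·log₂(0.11) = 0.3503
−0.16·log₂(0.16) = 0.4230
−0.14·log₂(0.14) = 0.3971
−0.17·log₂(0.17) = 0.4346
−0.18·log₂(0.18) = 0.4453
−0.21·log₂(0.21) = 0.4728
Sum ≈ 2.6749 → 2.675 bits.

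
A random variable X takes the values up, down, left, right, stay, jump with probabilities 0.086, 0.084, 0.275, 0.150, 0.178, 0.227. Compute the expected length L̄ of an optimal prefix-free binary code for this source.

Repeatedly combine the two least-probable nodes; the expected code length is the sum of the merged weights.
merge 21/250 + 43/500 → 17/100
merge 3/20 + 17/100 → 8/25
merge 89/500 + 227/1000 → 81/200
merge 11/40 + 8/25 → 119/200
merge 81/200 + 119/200 → 1
L = 17/100 + 8/25 + 81/200 + 119/200 + 1 = 249/100 = 2.49 bits/symbol.

2.49 bits/symbol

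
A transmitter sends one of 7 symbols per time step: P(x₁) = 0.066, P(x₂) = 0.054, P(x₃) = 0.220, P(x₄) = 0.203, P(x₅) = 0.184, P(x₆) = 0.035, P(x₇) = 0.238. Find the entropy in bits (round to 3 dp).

H = −Σ pᵢ log₂ pᵢ.
−0.066·log₂(0.066) = 0.2588
−0.054·log₂(0.054) = 0.2274
−0.220·log₂(0.220) = 0.4806
−0.203·log₂(0.203) = 0.4670
−0.184·log₂(0.184) = 0.4494
−0.035·log₂(0.035) = 0.1693
−0.238·log₂(0.238) = 0.4929
Sum ≈ 2.5453 → 2.545 bits.

2.545 bits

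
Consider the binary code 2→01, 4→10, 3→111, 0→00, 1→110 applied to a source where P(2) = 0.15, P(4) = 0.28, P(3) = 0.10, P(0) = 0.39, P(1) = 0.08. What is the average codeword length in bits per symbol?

2.18 bits/symbol

L̄ = Σ pᵢ·ℓᵢ = 0.15·2 + 0.28·2 + 0.10·3 + 0.39·2 + 0.08·3 = 2.18 bits/symbol.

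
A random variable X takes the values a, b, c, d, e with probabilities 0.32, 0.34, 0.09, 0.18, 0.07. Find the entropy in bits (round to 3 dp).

H = −Σ pᵢ log₂ pᵢ.
−0.32·log₂(0.32) = 0.5260
−0.34·log₂(0.34) = 0.5292
−0.09·log₂(0.09) = 0.3127
−0.18·log₂(0.18) = 0.4453
−0.07·log₂(0.07) = 0.2686
Sum ≈ 2.0817 → 2.082 bits.

2.082 bits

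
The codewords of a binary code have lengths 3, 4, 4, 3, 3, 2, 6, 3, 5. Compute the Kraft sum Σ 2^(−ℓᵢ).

0.921875

With common denominator 2^6 = 64: Σ 2^(−ℓᵢ) = 8/64 + 4/64 + 4/64 + 8/64 + 8/64 + 16/64 + 1/64 + 8/64 + 2/64 = 59/64 = 0.921875.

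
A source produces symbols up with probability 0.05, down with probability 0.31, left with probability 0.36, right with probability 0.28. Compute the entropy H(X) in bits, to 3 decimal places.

H = −Σ pᵢ log₂ pᵢ.
−0.05·log₂(0.05) = 0.2161
−0.31·log₂(0.31) = 0.5238
−0.36·log₂(0.36) = 0.5306
−0.28·log₂(0.28) = 0.5142
Sum ≈ 1.7847 → 1.785 bits.

1.785 bits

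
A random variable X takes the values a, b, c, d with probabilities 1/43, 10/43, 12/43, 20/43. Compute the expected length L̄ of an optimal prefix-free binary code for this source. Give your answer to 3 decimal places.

1.791 bits/symbol

Repeatedly combine the two least-probable nodes; the expected code length is the sum of the merged weights.
merge 1/43 + 10/43 → 11/43
merge 11/43 + 12/43 → 23/43
merge 20/43 + 23/43 → 1
L = 11/43 + 23/43 + 1 = 77/43 ≈ 1.791 bits/symbol.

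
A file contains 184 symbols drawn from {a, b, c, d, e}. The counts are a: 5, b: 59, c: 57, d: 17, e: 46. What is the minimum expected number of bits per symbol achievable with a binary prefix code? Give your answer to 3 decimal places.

2.120 bits/symbol

Probabilities are the counts divided by 184.
Repeatedly combine the two least-probable nodes; the expected code length is the sum of the merged weights.
merge 5/184 + 17/184 → 11/92
merge 11/92 + 1/4 → 17/46
merge 57/184 + 59/184 → 29/46
merge 17/46 + 29/46 → 1
L = 11/92 + 17/46 + 29/46 + 1 = 195/92 ≈ 2.120 bits/symbol.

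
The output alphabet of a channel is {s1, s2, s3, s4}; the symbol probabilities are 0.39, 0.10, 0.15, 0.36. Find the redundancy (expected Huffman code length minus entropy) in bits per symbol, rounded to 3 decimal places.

Entropy H = −Σ p log₂ p ≈ 1.8031 bits.
Huffman merges: 1/10+3/20→1/4; 1/4+9/25→61/100; 39/100+61/100→1. L = 93/50 ≈ 1.8600.
L − H = 1.8600 − 1.8031 = 0.057 bits.

0.057 bits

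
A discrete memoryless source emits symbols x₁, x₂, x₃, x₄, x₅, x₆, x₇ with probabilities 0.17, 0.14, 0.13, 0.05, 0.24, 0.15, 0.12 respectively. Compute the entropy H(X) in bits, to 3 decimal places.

H = −Σ pᵢ log₂ pᵢ.
−0.17·log₂(0.17) = 0.4346
−0.14·log₂(0.14) = 0.3971
−0.13·log₂(0.13) = 0.3826
−0.05·log₂(0.05) = 0.2161
−0.24·log₂(0.24) = 0.4941
−0.15·log₂(0.15) = 0.4105
−0.12·log₂(0.12) = 0.3671
Sum ≈ 2.7022 → 2.702 bits.

2.702 bits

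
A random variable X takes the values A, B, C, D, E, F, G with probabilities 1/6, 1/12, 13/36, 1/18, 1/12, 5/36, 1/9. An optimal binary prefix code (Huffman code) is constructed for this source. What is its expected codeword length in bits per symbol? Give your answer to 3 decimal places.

2.611 bits/symbol

Repeatedly combine the two least-probable nodes; the expected code length is the sum of the merged weights.
merge 1/18 + 1/12 → 5/36
merge 1/12 + 1/9 → 7/36
merge 5/36 + 5/36 → 5/18
merge 1/6 + 7/36 → 13/36
merge 5/18 + 13/36 → 23/36
merge 13/36 + 23/36 → 1
L = 5/36 + 7/36 + 5/18 + 13/36 + 23/36 + 1 = 47/18 ≈ 2.611 bits/symbol.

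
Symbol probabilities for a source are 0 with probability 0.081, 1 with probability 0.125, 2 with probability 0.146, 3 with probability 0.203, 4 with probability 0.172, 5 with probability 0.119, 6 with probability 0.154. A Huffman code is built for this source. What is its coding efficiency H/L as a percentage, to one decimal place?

98.6%

Entropy H = −Σ p log₂ p ≈ 2.7589 bits.
Huffman merges: 81/1000+119/1000→1/5; 1/8+73/500→271/1000; 77/500+43/250→163/500; 1/5+203/1000→403/1000; 271/1000+163/500→597/1000; 403/1000+597/1000→1. L = 2797/1000 ≈ 2.7970.
Efficiency = H/L = 2.7589/2.7970 = 98.6%.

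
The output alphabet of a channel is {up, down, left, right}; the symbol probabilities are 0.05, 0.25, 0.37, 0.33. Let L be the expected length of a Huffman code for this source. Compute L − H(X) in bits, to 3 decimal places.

Entropy H = −Σ p log₂ p ≈ 1.7746 bits.
Huffman merges: 1/20+1/4→3/10; 3/10+33/100→63/100; 37/100+63/100→1. L = 193/100 ≈ 1.9300.
L − H = 1.9300 − 1.7746 = 0.155 bits.

0.155 bits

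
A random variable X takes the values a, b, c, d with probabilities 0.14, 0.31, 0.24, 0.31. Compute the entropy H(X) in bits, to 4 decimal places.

H = −Σ pᵢ log₂ pᵢ.
−0.14·log₂(0.14) = 0.3971
−0.31·log₂(0.31) = 0.5238
−0.24·log₂(0.24) = 0.4941
−0.31·log₂(0.31) = 0.5238
Sum ≈ 1.9388 → 1.9388 bits.

1.9388 bits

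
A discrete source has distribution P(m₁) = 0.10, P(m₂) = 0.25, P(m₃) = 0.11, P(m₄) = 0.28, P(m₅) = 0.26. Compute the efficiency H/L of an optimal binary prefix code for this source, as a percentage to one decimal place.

Entropy H = −Σ p log₂ p ≈ 2.2020 bits.
Huffman merges: 1/10+11/100→21/100; 21/100+1/4→23/50; 13/50+7/25→27/50; 23/50+27/50→1. L = 221/100 ≈ 2.2100.
Efficiency = H/L = 2.2020/2.2100 = 99.6%.

99.6%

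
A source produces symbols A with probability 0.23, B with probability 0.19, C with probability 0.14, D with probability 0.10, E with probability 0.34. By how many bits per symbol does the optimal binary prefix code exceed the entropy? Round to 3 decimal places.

Entropy H = −Σ p log₂ p ≈ 2.2014 bits.
Huffman merges: 1/10+7/50→6/25; 19/100+23/100→21/50; 6/25+17/50→29/50; 21/50+29/50→1. L = 56/25 ≈ 2.2400.
L − H = 2.2400 − 2.2014 = 0.039 bits.

0.039 bits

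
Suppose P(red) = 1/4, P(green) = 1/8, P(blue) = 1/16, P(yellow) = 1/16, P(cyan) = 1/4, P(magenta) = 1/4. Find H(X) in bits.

2.375 bits

Each probability is a power of 1/2, so log₂(1/p) is an integer.
H = Σ p·log₂(1/p) = 1/4·2 + 1/8·3 + 1/16·4 + 1/16·4 + 1/4·2 + 1/4·2 = 2.375 bits.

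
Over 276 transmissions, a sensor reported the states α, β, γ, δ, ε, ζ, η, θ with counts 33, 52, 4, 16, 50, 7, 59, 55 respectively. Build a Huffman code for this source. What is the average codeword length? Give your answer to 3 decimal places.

2.725 bits/symbol

Probabilities are the counts divided by 276.
Repeatedly combine the two least-probable nodes; the expected code length is the sum of the merged weights.
merge 1/69 + 7/276 → 11/276
merge 11/276 + 4/69 → 9/92
merge 9/92 + 11/92 → 5/23
merge 25/138 + 13/69 → 17/46
merge 55/276 + 59/276 → 19/46
merge 5/23 + 17/46 → 27/46
merge 19/46 + 27/46 → 1
L = 11/276 + 9/92 + 5/23 + 17/46 + 19/46 + 27/46 + 1 = 188/69 ≈ 2.725 bits/symbol.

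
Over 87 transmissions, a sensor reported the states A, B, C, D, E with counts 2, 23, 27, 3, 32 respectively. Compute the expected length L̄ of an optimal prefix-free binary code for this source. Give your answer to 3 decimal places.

2.011 bits/symbol

Probabilities are the counts divided by 87.
Repeatedly combine the two least-probable nodes; the expected code length is the sum of the merged weights.
merge 2/87 + 1/29 → 5/87
merge 5/87 + 23/87 → 28/87
merge 9/29 + 28/87 → 55/87
merge 32/87 + 55/87 → 1
L = 5/87 + 28/87 + 55/87 + 1 = 175/87 ≈ 2.011 bits/symbol.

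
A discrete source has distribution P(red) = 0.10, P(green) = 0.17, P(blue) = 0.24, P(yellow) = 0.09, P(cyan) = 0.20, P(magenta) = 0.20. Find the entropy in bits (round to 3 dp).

2.502 bits

H = −Σ pᵢ log₂ pᵢ.
−0.10·log₂(0.10) = 0.3322
−0.17·log₂(0.17) = 0.4346
−0.24·log₂(0.24) = 0.4941
−0.09·log₂(0.09) = 0.3127
−0.20·log₂(0.20) = 0.4644
−0.20·log₂(0.20) = 0.4644
Sum ≈ 2.5023 → 2.502 bits.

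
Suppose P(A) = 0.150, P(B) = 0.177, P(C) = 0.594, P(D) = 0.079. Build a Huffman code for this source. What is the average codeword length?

Repeatedly combine the two least-probable nodes; the expected code length is the sum of the merged weights.
merge 79/1000 + 3/20 → 229/1000
merge 177/1000 + 229/1000 → 203/500
merge 203/500 + 297/500 → 1
L = 229/1000 + 203/500 + 1 = 327/200 = 1.635 bits/symbol.

1.635 bits/symbol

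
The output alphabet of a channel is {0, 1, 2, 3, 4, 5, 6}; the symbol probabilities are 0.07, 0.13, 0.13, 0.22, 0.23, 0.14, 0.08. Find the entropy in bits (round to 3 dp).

H = −Σ pᵢ log₂ pᵢ.
−0.07·log₂(0.07) = 0.2686
−0.13·log₂(0.13) = 0.3826
−0.13·log₂(0.13) = 0.3826
−0.22·log₂(0.22) = 0.4806
−0.23·log₂(0.23) = 0.4877
−0.14·log₂(0.14) = 0.3971
−0.08·log₂(0.08) = 0.2915
Sum ≈ 2.6907 → 2.691 bits.

2.691 bits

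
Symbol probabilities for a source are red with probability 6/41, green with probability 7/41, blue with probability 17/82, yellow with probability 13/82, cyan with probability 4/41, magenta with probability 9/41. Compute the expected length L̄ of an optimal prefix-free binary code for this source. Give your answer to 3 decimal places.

Repeatedly combine the two least-probable nodes; the expected code length is the sum of the merged weights.
merge 4/41 + 6/41 → 10/41
merge 13/82 + 7/41 → 27/82
merge 17/82 + 9/41 → 35/82
merge 10/41 + 27/82 → 47/82
merge 35/82 + 47/82 → 1
L = 10/41 + 27/82 + 35/82 + 47/82 + 1 = 211/82 ≈ 2.573 bits/symbol.

2.573 bits/symbol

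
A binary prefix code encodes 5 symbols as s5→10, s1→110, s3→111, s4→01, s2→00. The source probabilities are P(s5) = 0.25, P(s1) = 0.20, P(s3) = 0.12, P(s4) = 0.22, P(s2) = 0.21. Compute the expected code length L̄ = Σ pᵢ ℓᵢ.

L̄ = Σ pᵢ·ℓᵢ = 0.25·2 + 0.20·3 + 0.12·3 + 0.22·2 + 0.21·2 = 2.32 bits/symbol.

2.32 bits/symbol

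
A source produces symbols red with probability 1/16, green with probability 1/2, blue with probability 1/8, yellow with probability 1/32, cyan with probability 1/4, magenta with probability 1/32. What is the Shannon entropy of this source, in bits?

Each probability is a power of 1/2, so log₂(1/p) is an integer.
H = Σ p·log₂(1/p) = 1/16·4 + 1/2·1 + 1/8·3 + 1/32·5 + 1/4·2 + 1/32·5 = 1.9375 bits.

1.9375 bits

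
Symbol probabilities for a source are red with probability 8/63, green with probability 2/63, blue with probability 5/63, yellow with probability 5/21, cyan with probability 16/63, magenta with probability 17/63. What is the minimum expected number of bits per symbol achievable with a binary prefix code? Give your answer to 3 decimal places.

Repeatedly combine the two least-probable nodes; the expected code length is the sum of the merged weights.
merge 2/63 + 5/63 → 1/9
merge 1/9 + 8/63 → 5/21
merge 5/21 + 5/21 → 10/21
merge 16/63 + 17/63 → 11/21
merge 10/21 + 11/21 → 1
L = 1/9 + 5/21 + 10/21 + 11/21 + 1 = 148/63 ≈ 2.349 bits/symbol.

2.349 bits/symbol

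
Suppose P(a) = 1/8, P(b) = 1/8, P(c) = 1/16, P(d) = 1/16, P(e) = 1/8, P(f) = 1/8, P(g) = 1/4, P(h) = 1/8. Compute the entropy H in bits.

Each probability is a power of 1/2, so log₂(1/p) is an integer.
H = Σ p·log₂(1/p) = 1/8·3 + 1/8·3 + 1/16·4 + 1/16·4 + 1/8·3 + 1/8·3 + 1/4·2 + 1/8·3 = 2.875 bits.

2.875 bits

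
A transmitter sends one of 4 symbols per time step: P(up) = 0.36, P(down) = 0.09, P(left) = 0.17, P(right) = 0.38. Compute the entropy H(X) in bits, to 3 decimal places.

1.808 bits

H = −Σ pᵢ log₂ pᵢ.
−0.36·log₂(0.36) = 0.5306
−0.09·log₂(0.09) = 0.3127
−0.17·log₂(0.17) = 0.4346
−0.38·log₂(0.38) = 0.5305
Sum ≈ 1.8083 → 1.808 bits.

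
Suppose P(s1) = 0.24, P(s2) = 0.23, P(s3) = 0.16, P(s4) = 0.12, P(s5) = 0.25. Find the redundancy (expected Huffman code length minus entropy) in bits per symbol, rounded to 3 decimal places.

0.008 bits

Entropy H = −Σ p log₂ p ≈ 2.2719 bits.
Huffman merges: 3/25+4/25→7/25; 23/100+6/25→47/100; 1/4+7/25→53/100; 47/100+53/100→1. L = 57/25 ≈ 2.2800.
L − H = 2.2800 − 2.2719 = 0.008 bits.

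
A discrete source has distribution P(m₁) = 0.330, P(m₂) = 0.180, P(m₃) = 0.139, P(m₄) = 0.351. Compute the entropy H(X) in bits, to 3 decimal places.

1.899 bits

H = −Σ pᵢ log₂ pᵢ.
−0.330·log₂(0.330) = 0.5278
−0.180·log₂(0.180) = 0.4453
−0.139·log₂(0.139) = 0.3957
−0.351·log₂(0.351) = 0.5302
Sum ≈ 1.8990 → 1.899 bits.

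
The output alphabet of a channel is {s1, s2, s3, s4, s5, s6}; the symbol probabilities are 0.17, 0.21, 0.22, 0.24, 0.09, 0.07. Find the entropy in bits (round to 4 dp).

H = −Σ pᵢ log₂ pᵢ.
−0.17·log₂(0.17) = 0.4346
−0.21·log₂(0.21) = 0.4728
−0.22·log₂(0.22) = 0.4806
−0.24·log₂(0.24) = 0.4941
−0.09·log₂(0.09) = 0.3127
−0.07·log₂(0.07) = 0.2686
Sum ≈ 2.4633 → 2.4633 bits.

2.4633 bits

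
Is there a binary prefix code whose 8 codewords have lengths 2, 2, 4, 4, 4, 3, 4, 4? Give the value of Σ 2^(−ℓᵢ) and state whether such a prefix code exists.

0.9375; yes

With common denominator 2^4 = 16: Σ 2^(−ℓᵢ) = 4/16 + 4/16 + 1/16 + 1/16 + 1/16 + 2/16 + 1/16 + 1/16 = 15/16 = 0.9375.
Kraft's inequality requires Σ ≤ 1; here Σ = 0.9375 ≤ 1, so such a prefix code exists.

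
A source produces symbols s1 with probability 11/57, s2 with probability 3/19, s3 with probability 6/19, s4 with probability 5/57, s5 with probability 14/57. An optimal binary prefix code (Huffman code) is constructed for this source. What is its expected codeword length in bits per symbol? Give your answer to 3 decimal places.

2.246 bits/symbol

Repeatedly combine the two least-probable nodes; the expected code length is the sum of the merged weights.
merge 5/57 + 3/19 → 14/57
merge 11/57 + 14/57 → 25/57
merge 14/57 + 6/19 → 32/57
merge 25/57 + 32/57 → 1
L = 14/57 + 25/57 + 32/57 + 1 = 128/57 ≈ 2.246 bits/symbol.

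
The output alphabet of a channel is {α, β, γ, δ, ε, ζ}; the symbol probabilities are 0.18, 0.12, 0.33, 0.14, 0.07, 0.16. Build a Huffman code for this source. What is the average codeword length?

2.49 bits/symbol

Repeatedly combine the two least-probable nodes; the expected code length is the sum of the merged weights.
merge 7/100 + 3/25 → 19/100
merge 7/50 + 4/25 → 3/10
merge 9/50 + 19/100 → 37/100
merge 3/10 + 33/100 → 63/100
merge 37/100 + 63/100 → 1
L = 19/100 + 3/10 + 37/100 + 63/100 + 1 = 249/100 = 2.49 bits/symbol.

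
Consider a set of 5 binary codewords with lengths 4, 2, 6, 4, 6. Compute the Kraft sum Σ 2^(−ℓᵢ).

With common denominator 2^6 = 64: Σ 2^(−ℓᵢ) = 4/64 + 16/64 + 1/64 + 4/64 + 1/64 = 26/64 = 0.40625.

0.40625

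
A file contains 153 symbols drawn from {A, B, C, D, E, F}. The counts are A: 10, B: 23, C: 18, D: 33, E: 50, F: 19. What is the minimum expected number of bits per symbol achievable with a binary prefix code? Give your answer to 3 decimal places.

Probabilities are the counts divided by 153.
Repeatedly combine the two least-probable nodes; the expected code length is the sum of the merged weights.
merge 10/153 + 2/17 → 28/153
merge 19/153 + 23/153 → 14/51
merge 28/153 + 11/51 → 61/153
merge 14/51 + 50/153 → 92/153
merge 61/153 + 92/153 → 1
L = 28/153 + 14/51 + 61/153 + 92/153 + 1 = 376/153 ≈ 2.458 bits/symbol.

2.458 bits/symbol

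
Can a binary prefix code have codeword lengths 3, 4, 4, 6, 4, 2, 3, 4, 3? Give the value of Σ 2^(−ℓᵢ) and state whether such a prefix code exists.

0.890625; yes

With common denominator 2^6 = 64: Σ 2^(−ℓᵢ) = 8/64 + 4/64 + 4/64 + 1/64 + 4/64 + 16/64 + 8/64 + 4/64 + 8/64 = 57/64 = 0.890625.
Kraft's inequality requires Σ ≤ 1; here Σ = 0.890625 ≤ 1, so such a prefix code exists.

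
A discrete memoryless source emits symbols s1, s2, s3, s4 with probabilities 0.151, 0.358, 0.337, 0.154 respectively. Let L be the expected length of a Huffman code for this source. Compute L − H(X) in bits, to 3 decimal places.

Entropy H = −Σ p log₂ p ≈ 1.8868 bits.
Huffman merges: 151/1000+77/500→61/200; 61/200+337/1000→321/500; 179/500+321/500→1. L = 1947/1000 ≈ 1.9470.
L − H = 1.9470 − 1.8868 = 0.060 bits.

0.060 bits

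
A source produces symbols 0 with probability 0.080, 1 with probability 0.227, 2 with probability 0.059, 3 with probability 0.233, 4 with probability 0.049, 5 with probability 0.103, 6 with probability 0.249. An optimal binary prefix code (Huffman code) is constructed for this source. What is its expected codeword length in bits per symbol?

Repeatedly combine the two least-probable nodes; the expected code length is the sum of the merged weights.
merge 49/1000 + 59/1000 → 27/250
merge 2/25 + 103/1000 → 183/1000
merge 27/250 + 183/1000 → 291/1000
merge 227/1000 + 233/1000 → 23/50
merge 249/1000 + 291/1000 → 27/50
merge 23/50 + 27/50 → 1
L = 27/250 + 183/1000 + 291/1000 + 23/50 + 27/50 + 1 = 1291/500 = 2.582 bits/symbol.

2.582 bits/symbol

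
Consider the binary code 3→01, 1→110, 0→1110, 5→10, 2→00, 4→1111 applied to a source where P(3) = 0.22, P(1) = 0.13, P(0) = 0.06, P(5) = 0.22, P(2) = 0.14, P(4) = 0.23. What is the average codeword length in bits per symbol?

2.71 bits/symbol

L̄ = Σ pᵢ·ℓᵢ = 0.22·2 + 0.13·3 + 0.06·4 + 0.22·2 + 0.14·2 + 0.23·4 = 2.71 bits/symbol.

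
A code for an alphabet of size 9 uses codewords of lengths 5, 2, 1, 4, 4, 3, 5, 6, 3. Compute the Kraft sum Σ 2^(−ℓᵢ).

1.203125

With common denominator 2^6 = 64: Σ 2^(−ℓᵢ) = 2/64 + 16/64 + 32/64 + 4/64 + 4/64 + 8/64 + 2/64 + 1/64 + 8/64 = 77/64 = 1.203125.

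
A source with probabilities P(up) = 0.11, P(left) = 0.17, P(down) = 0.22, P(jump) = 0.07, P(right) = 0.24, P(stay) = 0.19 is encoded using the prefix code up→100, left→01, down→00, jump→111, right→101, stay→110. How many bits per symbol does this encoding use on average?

L̄ = Σ pᵢ·ℓᵢ = 0.11·3 + 0.17·2 + 0.22·2 + 0.07·3 + 0.24·3 + 0.19·3 = 2.61 bits/symbol.

2.61 bits/symbol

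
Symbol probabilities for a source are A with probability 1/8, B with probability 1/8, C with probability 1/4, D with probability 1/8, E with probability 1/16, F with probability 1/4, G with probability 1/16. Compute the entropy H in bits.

Each probability is a power of 1/2, so log₂(1/p) is an integer.
H = Σ p·log₂(1/p) = 1/8·3 + 1/8·3 + 1/4·2 + 1/8·3 + 1/16·4 + 1/4·2 + 1/16·4 = 2.625 bits.

2.625 bits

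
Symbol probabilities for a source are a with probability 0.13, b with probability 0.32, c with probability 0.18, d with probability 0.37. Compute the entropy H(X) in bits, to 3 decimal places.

1.885 bits

H = −Σ pᵢ log₂ pᵢ.
−0.13·log₂(0.13) = 0.3826
−0.32·log₂(0.32) = 0.5260
−0.18·log₂(0.18) = 0.4453
−0.37·log₂(0.37) = 0.5307
Sum ≈ 1.8847 → 1.885 bits.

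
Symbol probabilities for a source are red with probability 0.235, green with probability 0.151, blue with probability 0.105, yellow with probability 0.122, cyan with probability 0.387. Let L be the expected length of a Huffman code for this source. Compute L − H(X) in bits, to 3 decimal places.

0.073 bits

Entropy H = −Σ p log₂ p ≈ 2.1445 bits.
Huffman merges: 21/200+61/500→227/1000; 151/1000+227/1000→189/500; 47/200+189/500→613/1000; 387/1000+613/1000→1. L = 1109/500 ≈ 2.2180.
L − H = 2.2180 − 2.1445 = 0.073 bits.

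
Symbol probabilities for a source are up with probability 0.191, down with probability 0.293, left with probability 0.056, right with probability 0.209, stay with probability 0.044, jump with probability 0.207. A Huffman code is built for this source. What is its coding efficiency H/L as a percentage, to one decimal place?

98.2%

Entropy H = −Σ p log₂ p ≈ 2.3486 bits.
Huffman merges: 11/250+7/125→1/10; 1/10+191/1000→291/1000; 207/1000+209/1000→52/125; 291/1000+293/1000→73/125; 52/125+73/125→1. L = 2391/1000 ≈ 2.3910.
Efficiency = H/L = 2.3486/2.3910 = 98.2%.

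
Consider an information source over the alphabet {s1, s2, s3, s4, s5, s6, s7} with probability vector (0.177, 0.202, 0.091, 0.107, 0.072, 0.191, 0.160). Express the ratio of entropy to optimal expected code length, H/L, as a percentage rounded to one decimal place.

Entropy H = −Σ p log₂ p ≈ 2.7205 bits.
Huffman merges: 9/125+91/1000→163/1000; 107/1000+4/25→267/1000; 163/1000+177/1000→17/50; 191/1000+101/500→393/1000; 267/1000+17/50→607/1000; 393/1000+607/1000→1. L = 277/100 ≈ 2.7700.
Efficiency = H/L = 2.7205/2.7700 = 98.2%.

98.2%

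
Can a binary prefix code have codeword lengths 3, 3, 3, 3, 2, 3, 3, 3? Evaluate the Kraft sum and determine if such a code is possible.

1.125; no

With common denominator 2^3 = 8: Σ 2^(−ℓᵢ) = 1/8 + 1/8 + 1/8 + 1/8 + 2/8 + 1/8 + 1/8 + 1/8 = 9/8 = 1.125.
Kraft's inequality requires Σ ≤ 1; here Σ = 1.125 > 1, so no such prefix code exists.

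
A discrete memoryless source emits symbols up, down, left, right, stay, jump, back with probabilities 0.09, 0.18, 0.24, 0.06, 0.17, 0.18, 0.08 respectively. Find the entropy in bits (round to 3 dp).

H = −Σ pᵢ log₂ pᵢ.
−0.09·log₂(0.09) = 0.3127
−0.18·log₂(0.18) = 0.4453
−0.24·log₂(0.24) = 0.4941
−0.06·log₂(0.06) = 0.2435
−0.17·log₂(0.17) = 0.4346
−0.18·log₂(0.18) = 0.4453
−0.08·log₂(0.08) = 0.2915
Sum ≈ 2.6670 → 2.667 bits.

2.667 bits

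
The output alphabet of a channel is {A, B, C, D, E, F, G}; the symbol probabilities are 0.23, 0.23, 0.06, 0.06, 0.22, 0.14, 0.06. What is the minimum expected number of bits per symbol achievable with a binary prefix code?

2.62 bits/symbol

Repeatedly combine the two least-probable nodes; the expected code length is the sum of the merged weights.
merge 3/50 + 3/50 → 3/25
merge 3/50 + 3/25 → 9/50
merge 7/50 + 9/50 → 8/25
merge 11/50 + 23/100 → 9/20
merge 23/100 + 8/25 → 11/20
merge 9/20 + 11/20 → 1
L = 3/25 + 9/50 + 8/25 + 9/20 + 11/20 + 1 = 131/50 = 2.62 bits/symbol.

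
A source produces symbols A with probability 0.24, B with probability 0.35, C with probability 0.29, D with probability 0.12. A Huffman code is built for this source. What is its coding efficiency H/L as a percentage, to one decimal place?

Entropy H = −Σ p log₂ p ≈ 1.9092 bits.
Huffman merges: 3/25+6/25→9/25; 29/100+7/20→16/25; 9/25+16/25→1. L = 2 ≈ 2.0000.
Efficiency = H/L = 1.9092/2.0000 = 95.5%.

95.5%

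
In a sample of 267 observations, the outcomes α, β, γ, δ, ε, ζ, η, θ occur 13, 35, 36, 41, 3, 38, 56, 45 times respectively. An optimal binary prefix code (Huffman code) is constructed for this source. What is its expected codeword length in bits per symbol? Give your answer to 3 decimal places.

Probabilities are the counts divided by 267.
Repeatedly combine the two least-probable nodes; the expected code length is the sum of the merged weights.
merge 1/89 + 13/267 → 16/267
merge 16/267 + 35/267 → 17/89
merge 12/89 + 38/267 → 74/267
merge 41/267 + 15/89 → 86/267
merge 17/89 + 56/267 → 107/267
merge 74/267 + 86/267 → 160/267
merge 107/267 + 160/267 → 1
L = 16/267 + 17/89 + 74/267 + 86/267 + 107/267 + 160/267 + 1 = 761/267 ≈ 2.850 bits/symbol.

2.850 bits/symbol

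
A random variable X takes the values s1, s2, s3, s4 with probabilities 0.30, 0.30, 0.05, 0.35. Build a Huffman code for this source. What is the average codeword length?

Repeatedly combine the two least-probable nodes; the expected code length is the sum of the merged weights.
merge 1/20 + 3/10 → 7/20
merge 3/10 + 7/20 → 13/20
merge 7/20 + 13/20 → 1
L = 7/20 + 13/20 + 1 = 2 bits/symbol.

2 bits/symbol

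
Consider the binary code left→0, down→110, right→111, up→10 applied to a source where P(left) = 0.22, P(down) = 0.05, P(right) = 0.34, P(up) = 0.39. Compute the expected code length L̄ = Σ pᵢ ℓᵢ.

L̄ = Σ pᵢ·ℓᵢ = 0.22·1 + 0.05·3 + 0.34·3 + 0.39·2 = 2.17 bits/symbol.

2.17 bits/symbol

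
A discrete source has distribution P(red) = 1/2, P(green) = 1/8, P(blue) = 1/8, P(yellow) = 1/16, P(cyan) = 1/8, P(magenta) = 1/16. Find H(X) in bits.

2.125 bits

Each probability is a power of 1/2, so log₂(1/p) is an integer.
H = Σ p·log₂(1/p) = 1/2·1 + 1/8·3 + 1/8·3 + 1/16·4 + 1/8·3 + 1/16·4 = 2.125 bits.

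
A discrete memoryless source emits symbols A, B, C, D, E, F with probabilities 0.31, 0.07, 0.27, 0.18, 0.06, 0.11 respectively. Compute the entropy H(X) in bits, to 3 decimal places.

2.341 bits

H = −Σ pᵢ log₂ pᵢ.
−0.31·log₂(0.31) = 0.5238
−0.07·log₂(0.07) = 0.2686
−0.27·log₂(0.27) = 0.5100
−0.18·log₂(0.18) = 0.4453
−0.06·log₂(0.06) = 0.2435
−0.11·log₂(0.11) = 0.3503
Sum ≈ 2.3415 → 2.341 bits.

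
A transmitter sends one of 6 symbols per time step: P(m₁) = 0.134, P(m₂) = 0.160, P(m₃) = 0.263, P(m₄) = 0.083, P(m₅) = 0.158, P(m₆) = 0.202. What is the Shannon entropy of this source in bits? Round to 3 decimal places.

2.503 bits

H = −Σ pᵢ log₂ pᵢ.
−0.134·log₂(0.134) = 0.3886
−0.160·log₂(0.160) = 0.4230
−0.263·log₂(0.263) = 0.5068
−0.083·log₂(0.083) = 0.2980
−0.158·log₂(0.158) = 0.4206
−0.202·log₂(0.202) = 0.4661
Sum ≈ 2.5031 → 2.503 bits.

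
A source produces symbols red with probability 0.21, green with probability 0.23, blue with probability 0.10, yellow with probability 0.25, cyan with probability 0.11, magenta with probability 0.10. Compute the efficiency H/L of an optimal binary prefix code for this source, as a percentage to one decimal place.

Entropy H = −Σ p log₂ p ≈ 2.4752 bits.
Huffman merges: 1/10+1/10→1/5; 11/100+1/5→31/100; 21/100+23/100→11/25; 1/4+31/100→14/25; 11/25+14/25→1. L = 251/100 ≈ 2.5100.
Efficiency = H/L = 2.4752/2.5100 = 98.6%.

98.6%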